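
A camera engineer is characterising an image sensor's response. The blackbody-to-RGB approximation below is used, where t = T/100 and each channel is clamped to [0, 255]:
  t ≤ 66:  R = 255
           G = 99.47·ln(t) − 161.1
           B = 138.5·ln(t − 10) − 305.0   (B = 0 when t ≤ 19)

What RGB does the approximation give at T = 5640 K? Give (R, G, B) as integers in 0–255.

(255, 240, 226)

t = 5640/100 = 56.4; the t ≤ 66 branch applies.
R = 255 by definition for t ≤ 66.
G = 99.47·ln 56.4 − 161.1 = 99.47·4.0325 − 161.1 = 240.010.
B = 138.5·ln(56.4 − 10) − 305.0 = 138.5·ln 46.4 − 305.0 = 138.5·3.8373 − 305.0 = 226.466.
Rounded: (255, 240, 226).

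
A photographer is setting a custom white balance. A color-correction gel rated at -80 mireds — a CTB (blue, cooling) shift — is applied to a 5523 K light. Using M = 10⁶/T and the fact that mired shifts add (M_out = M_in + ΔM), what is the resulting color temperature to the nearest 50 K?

M_in = 10⁶/5523 = 181.06 mireds.
M_out = 181.06 + (-80) = 101.06 mireds.
T_out = 10⁶/101.06 = 9895.0 K → 9900 K.

9900 K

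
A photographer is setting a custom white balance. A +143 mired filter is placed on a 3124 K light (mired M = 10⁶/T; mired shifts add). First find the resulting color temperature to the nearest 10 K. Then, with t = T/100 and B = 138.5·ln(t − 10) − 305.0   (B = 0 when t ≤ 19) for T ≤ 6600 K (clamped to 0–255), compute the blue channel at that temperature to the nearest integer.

34

M_in = 10⁶/3124 = 320.10; M_out = 320.10 + (+143) = 463.10.
T_out = 10⁶/463.10 = 2159.3 K → 2160 K; t = 21.6.
B = 138.5·ln(21.6 − 10) − 305.0 = 138.5·ln 11.6 − 305.0 = 138.5·2.4510 − 305.0 = 34.464.
Rounded: 34.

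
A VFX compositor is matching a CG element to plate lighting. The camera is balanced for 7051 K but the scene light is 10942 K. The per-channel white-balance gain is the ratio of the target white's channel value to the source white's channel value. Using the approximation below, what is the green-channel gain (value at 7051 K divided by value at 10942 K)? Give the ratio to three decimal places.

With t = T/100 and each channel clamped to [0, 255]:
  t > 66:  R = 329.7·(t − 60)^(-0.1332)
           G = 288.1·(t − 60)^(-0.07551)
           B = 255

1.124

At 10942 K (t = 109.42):
  G = 288.1·(109.42 − 60)^(-0.07551) = 288.1·49.42^(-0.07551) = 288.1·0.74489 = 214.603.
At 7051 K (t = 70.51):
  G = 288.1·(70.51 − 60)^(-0.07551) = 288.1·10.51^(-0.07551) = 288.1·0.83726 = 241.214.
Gain = 241.214 / 214.603 = 1.1240 → 1.124.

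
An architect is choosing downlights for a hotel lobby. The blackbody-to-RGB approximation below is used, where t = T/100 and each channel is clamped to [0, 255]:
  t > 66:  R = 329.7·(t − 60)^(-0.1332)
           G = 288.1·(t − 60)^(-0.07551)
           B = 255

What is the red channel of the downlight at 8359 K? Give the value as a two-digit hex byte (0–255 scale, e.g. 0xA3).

t = 8359/100 = 83.59; the t > 66 branch applies.
R = 329.7·(83.59 − 60)^(-0.1332) = 329.7·23.59^(-0.1332) = 329.7·0.65638 = 216.407.
Rounded: 216; in hex, 0xD8.

0xD8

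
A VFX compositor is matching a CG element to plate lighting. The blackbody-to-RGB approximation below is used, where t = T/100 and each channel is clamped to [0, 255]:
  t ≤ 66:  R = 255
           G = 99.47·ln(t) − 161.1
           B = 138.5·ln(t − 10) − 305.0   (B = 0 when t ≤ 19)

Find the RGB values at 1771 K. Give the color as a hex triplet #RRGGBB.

t = 1771/100 = 17.71; the t ≤ 66 branch applies.
R = 255 by definition for t ≤ 66.
G = 99.47·ln 17.71 − 161.1 = 99.47·2.8741 − 161.1 = 124.790.
t = 17.71 ≤ 19, so B = 0.
Rounded: (255, 125, 0).
In hex: #FF7D00.

#FF7D00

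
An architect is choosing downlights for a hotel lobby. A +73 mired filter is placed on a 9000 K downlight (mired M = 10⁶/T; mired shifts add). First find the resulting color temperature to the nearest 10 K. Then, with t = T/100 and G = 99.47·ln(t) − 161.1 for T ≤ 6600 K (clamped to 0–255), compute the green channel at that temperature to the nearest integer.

M_in = 10⁶/9000 = 111.11; M_out = 111.11 + (+73) = 184.11.
T_out = 10⁶/184.11 = 5431.5 K → 5430 K; t = 54.3.
G = 99.47·ln 54.3 − 161.1 = 99.47·3.9945 − 161.1 = 236.235.
Rounded: 236.

236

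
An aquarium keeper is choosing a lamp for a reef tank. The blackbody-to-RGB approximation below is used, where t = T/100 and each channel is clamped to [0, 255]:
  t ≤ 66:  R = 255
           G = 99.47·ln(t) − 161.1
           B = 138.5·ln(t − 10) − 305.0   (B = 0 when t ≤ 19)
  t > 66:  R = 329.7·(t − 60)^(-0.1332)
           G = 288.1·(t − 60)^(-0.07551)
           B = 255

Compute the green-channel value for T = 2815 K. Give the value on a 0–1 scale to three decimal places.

t = 2815/100 = 28.15; the t ≤ 66 branch applies.
G = 99.47·ln 28.15 − 161.1 = 99.47·3.3375 − 161.1 = 170.886.
On a 0–1 scale: 170.886/255 = 0.6701 → 0.670.

0.670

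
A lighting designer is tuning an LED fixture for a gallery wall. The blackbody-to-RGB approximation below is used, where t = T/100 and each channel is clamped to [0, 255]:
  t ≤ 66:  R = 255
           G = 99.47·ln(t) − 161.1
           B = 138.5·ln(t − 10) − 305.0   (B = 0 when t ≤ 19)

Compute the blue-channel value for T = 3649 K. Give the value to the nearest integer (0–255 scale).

t = 3649/100 = 36.49; the t ≤ 66 branch applies.
B = 138.5·ln(36.49 − 10) − 305.0 = 138.5·ln 26.49 − 305.0 = 138.5·3.2768 − 305.0 = 148.832.
Rounded: 149.

149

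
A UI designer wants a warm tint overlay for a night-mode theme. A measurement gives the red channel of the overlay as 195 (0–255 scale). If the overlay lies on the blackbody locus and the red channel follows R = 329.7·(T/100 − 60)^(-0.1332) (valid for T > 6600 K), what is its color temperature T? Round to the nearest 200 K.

11200 K

(t − 60)^(-0.1332) = 195/329.7 = 0.59145.
t − 60 = 0.59145^(1/-0.1332) = 0.59145^(-7.508) = 51.564, so t = 111.564.
T = 100·t = 11156 K → 11200 K to the nearest 200 K.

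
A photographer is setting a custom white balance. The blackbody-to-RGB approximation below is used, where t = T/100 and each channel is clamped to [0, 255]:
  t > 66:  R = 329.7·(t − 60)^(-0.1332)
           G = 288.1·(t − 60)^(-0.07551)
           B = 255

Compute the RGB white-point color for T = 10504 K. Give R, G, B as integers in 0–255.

t = 10504/100 = 105.04; the t > 66 branch applies.
R = 329.7·(105.04 − 60)^(-0.1332) = 329.7·45.04^(-0.1332) = 329.7·0.60220 = 198.545.
G = 288.1·(105.04 − 60)^(-0.07551) = 288.1·45.04^(-0.07551) = 288.1·0.75013 = 216.113.
B = 255 by definition for t > 66.
Rounded: (199, 216, 255).

R=199, G=216, B=255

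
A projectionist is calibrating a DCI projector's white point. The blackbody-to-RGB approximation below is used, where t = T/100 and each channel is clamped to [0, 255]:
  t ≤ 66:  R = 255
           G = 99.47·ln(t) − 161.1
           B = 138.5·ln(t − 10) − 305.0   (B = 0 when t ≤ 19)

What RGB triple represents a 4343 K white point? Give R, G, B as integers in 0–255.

R=255, G=214, B=181

t = 4343/100 = 43.43; the t ≤ 66 branch applies.
R = 255 by definition for t ≤ 66.
G = 99.47·ln 43.43 − 161.1 = 99.47·3.7712 − 161.1 = 214.016.
B = 138.5·ln(43.43 − 10) − 305.0 = 138.5·ln 33.43 − 305.0 = 138.5·3.5095 − 305.0 = 181.059.
Rounded: (255, 214, 181).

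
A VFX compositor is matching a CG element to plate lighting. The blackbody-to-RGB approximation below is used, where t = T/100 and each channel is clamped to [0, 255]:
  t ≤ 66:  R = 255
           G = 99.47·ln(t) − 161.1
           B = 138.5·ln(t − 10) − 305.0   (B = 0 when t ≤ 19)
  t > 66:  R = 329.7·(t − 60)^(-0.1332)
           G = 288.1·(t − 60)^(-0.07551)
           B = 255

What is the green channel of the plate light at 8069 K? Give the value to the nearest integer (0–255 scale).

229

t = 8069/100 = 80.69; the t > 66 branch applies.
G = 288.1·(80.69 − 60)^(-0.07551) = 288.1·20.69^(-0.07551) = 288.1·0.79551 = 229.187.
Rounded: 229.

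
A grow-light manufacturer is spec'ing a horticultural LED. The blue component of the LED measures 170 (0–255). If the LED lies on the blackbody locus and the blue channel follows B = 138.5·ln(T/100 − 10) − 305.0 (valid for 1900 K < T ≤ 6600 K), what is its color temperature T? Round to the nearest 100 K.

4100 K

ln(t − 10) = (170 + 305.0) / 138.5 = 3.4296.
t − 10 = e^3.4296 = 30.864, so t = 40.864.
T = 100·t = 4086 K → 4100 K to the nearest 100 K.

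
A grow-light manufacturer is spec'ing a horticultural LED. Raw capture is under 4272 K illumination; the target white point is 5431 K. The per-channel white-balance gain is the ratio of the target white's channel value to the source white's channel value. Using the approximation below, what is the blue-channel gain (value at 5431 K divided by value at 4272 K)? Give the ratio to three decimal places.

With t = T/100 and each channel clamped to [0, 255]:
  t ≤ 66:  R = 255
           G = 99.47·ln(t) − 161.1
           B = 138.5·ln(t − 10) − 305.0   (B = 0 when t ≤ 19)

1.236

At 4272 K (t = 42.72):
  B = 138.5·ln(42.72 − 10) − 305.0 = 138.5·ln 32.72 − 305.0 = 138.5·3.4880 − 305.0 = 178.086.
At 5431 K (t = 54.31):
  B = 138.5·ln(54.31 − 10) − 305.0 = 138.5·ln 44.31 − 305.0 = 138.5·3.7912 − 305.0 = 220.083.
Gain = 220.083 / 178.086 = 1.2358 → 1.236.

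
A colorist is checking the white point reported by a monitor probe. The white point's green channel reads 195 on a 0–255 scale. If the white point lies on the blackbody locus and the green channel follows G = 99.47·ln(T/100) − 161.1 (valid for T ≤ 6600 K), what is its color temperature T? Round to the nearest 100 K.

ln t = (195 + 161.1) / 99.47 = 3.5800.
t = e^3.5800 = 35.873.
T = 100·t = 3587 K → 3600 K to the nearest 100 K.

3600 K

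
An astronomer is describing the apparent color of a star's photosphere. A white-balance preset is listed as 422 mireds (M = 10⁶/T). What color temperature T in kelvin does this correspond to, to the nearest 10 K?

2370 K

T = 10⁶ / 422 = 2369.67 K → 2370 K.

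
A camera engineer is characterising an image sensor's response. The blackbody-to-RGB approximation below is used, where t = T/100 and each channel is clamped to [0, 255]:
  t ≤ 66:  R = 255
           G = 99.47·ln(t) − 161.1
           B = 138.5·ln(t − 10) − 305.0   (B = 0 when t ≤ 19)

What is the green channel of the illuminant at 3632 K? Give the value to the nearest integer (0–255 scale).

196

t = 3632/100 = 36.32; the t ≤ 66 branch applies.
G = 99.47·ln 36.32 − 161.1 = 99.47·3.5924 − 161.1 = 196.233.
Rounded: 196.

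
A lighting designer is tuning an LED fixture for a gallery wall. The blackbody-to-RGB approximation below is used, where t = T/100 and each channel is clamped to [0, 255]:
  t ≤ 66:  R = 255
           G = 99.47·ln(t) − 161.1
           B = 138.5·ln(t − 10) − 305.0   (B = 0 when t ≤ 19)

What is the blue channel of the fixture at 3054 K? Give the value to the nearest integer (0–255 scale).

114

t = 3054/100 = 30.54; the t ≤ 66 branch applies.
B = 138.5·ln(30.54 − 10) − 305.0 = 138.5·ln 20.54 − 305.0 = 138.5·3.0224 − 305.0 = 113.599.
Rounded: 114.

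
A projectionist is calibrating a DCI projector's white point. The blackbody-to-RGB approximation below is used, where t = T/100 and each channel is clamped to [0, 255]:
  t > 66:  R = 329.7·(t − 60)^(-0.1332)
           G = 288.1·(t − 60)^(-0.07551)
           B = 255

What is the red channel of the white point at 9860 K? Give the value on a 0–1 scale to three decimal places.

0.795

t = 9860/100 = 98.6; the t > 66 branch applies.
R = 329.7·(98.6 − 60)^(-0.1332) = 329.7·38.6^(-0.1332) = 329.7·0.61470 = 202.668.
On a 0–1 scale: 202.668/255 = 0.7948 → 0.795.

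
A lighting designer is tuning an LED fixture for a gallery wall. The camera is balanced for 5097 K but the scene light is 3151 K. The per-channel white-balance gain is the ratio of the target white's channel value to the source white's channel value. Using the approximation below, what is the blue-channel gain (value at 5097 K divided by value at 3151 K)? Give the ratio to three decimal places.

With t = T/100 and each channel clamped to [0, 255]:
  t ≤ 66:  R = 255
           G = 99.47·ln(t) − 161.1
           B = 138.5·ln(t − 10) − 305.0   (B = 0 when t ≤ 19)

1.744

At 3151 K (t = 31.51):
  B = 138.5·ln(31.51 − 10) − 305.0 = 138.5·ln 21.51 − 305.0 = 138.5·3.0685 − 305.0 = 119.990.
At 5097 K (t = 50.97):
  B = 138.5·ln(50.97 − 10) − 305.0 = 138.5·ln 40.97 − 305.0 = 138.5·3.7128 − 305.0 = 209.228.
Gain = 209.228 / 119.990 = 1.7437 → 1.744.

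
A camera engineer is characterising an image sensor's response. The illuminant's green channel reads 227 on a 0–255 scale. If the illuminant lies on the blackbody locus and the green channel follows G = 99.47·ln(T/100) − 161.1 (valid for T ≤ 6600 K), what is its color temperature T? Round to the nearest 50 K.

ln t = (227 + 161.1) / 99.47 = 3.9017.
t = e^3.9017 = 49.485.
T = 100·t = 4949 K → 4950 K to the nearest 50 K.

4950 K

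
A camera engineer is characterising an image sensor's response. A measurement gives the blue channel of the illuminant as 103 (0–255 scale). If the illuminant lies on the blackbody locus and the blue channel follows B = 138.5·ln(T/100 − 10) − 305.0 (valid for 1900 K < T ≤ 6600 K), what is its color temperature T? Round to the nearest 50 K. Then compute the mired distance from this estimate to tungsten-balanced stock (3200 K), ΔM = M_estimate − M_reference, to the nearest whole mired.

ln(t − 10) = (103 + 305.0) / 138.5 = 2.9458.
t − 10 = e^2.9458 = 19.027, so t = 29.027.
T = 100·t = 2903 K → 2900 K to the nearest 50 K.
M_estimate = 10⁶/2900 = 344.83; M_reference = 10⁶/3200 = 312.50.
ΔM = 344.83 − 312.50 = 32.33 → +32 mireds.

+32 mireds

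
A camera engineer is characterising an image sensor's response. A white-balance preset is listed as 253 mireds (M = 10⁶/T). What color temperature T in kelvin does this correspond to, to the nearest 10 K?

3950 K

T = 10⁶ / 253 = 3952.57 K → 3950 K.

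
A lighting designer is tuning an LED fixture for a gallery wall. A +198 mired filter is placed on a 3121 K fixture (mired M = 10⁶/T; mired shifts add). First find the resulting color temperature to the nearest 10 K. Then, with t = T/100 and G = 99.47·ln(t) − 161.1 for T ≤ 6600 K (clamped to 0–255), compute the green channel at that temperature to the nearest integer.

133

M_in = 10⁶/3121 = 320.41; M_out = 320.41 + (+198) = 518.41.
T_out = 10⁶/518.41 = 1929.0 K → 1930 K; t = 19.3.
G = 99.47·ln 19.3 − 161.1 = 99.47·2.9601 − 161.1 = 133.342.
Rounded: 133.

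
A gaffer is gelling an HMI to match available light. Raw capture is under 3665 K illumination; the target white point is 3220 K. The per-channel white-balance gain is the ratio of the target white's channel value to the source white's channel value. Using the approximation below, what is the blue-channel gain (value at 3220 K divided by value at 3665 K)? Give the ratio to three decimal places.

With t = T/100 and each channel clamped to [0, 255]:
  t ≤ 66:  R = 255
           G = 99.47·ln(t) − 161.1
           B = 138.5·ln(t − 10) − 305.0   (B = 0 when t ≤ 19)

At 3665 K (t = 36.65):
  B = 138.5·ln(36.65 − 10) − 305.0 = 138.5·ln 26.65 − 305.0 = 138.5·3.2828 − 305.0 = 149.666.
At 3220 K (t = 32.2):
  B = 138.5·ln(32.2 − 10) − 305.0 = 138.5·ln 22.2 − 305.0 = 138.5·3.1001 − 305.0 = 124.363.
Gain = 124.363 / 149.666 = 0.8309 → 0.831.

0.831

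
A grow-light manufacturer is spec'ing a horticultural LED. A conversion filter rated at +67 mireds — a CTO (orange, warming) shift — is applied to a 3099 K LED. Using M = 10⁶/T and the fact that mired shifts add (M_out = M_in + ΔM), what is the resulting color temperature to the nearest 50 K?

2550 K

M_in = 10⁶/3099 = 322.68 mireds.
M_out = 322.68 + (+67) = 389.68 mireds.
T_out = 10⁶/389.68 = 2566.2 K → 2550 K.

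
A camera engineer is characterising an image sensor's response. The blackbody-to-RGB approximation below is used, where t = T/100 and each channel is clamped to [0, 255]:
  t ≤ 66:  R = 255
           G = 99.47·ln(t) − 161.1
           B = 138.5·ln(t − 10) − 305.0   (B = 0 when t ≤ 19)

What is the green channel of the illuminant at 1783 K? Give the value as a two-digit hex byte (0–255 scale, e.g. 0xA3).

0x7D

t = 1783/100 = 17.83; the t ≤ 66 branch applies.
G = 99.47·ln 17.83 − 161.1 = 99.47·2.8809 − 161.1 = 125.461.
Rounded: 125; in hex, 0x7D.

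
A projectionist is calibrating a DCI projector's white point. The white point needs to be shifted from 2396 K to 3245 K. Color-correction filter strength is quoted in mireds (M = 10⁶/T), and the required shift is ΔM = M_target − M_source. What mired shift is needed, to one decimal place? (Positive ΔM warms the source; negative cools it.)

M_source = 10⁶/2396 = 417.362; M_target = 10⁶/3245 = 308.166.
ΔM = 308.166 − 417.362 = -109.196 → -109.2 mireds, a cooling shift.

-109.2 mireds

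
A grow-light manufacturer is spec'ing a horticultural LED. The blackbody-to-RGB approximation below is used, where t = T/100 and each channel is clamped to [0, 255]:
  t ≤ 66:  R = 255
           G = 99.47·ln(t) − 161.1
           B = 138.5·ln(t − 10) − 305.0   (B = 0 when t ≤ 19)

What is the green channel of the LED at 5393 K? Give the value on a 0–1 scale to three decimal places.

0.924

t = 5393/100 = 53.93; the t ≤ 66 branch applies.
G = 99.47·ln 53.93 − 161.1 = 99.47·3.9877 − 161.1 = 235.555.
On a 0–1 scale: 235.555/255 = 0.9237 → 0.924.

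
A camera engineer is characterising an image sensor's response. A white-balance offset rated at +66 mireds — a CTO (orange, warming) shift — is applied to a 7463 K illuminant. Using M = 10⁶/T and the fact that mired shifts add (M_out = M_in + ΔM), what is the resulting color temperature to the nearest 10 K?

M_in = 10⁶/7463 = 133.99 mireds.
M_out = 133.99 + (+66) = 199.99 mireds.
T_out = 10⁶/199.99 = 5000.1 K → 5000 K.

5000 K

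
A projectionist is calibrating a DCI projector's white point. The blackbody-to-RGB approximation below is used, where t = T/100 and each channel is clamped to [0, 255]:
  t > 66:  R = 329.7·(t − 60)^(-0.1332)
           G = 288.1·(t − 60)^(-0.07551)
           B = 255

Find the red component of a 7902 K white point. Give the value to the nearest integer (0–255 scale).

t = 7902/100 = 79.02; the t > 66 branch applies.
R = 329.7·(79.02 − 60)^(-0.1332) = 329.7·19.02^(-0.1332) = 329.7·0.67547 = 222.704.
Rounded: 223.

223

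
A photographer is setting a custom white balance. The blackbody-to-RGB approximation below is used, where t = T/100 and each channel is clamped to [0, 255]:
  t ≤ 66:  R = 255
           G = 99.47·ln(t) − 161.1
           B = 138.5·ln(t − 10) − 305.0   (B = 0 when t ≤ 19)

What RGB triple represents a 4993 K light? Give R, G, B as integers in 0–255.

t = 4993/100 = 49.93; the t ≤ 66 branch applies.
R = 255 by definition for t ≤ 66.
G = 99.47·ln 49.93 − 161.1 = 99.47·3.9106 − 161.1 = 227.890.
B = 138.5·ln(49.93 − 10) − 305.0 = 138.5·ln 39.93 − 305.0 = 138.5·3.6871 − 305.0 = 205.667.
Rounded: (255, 228, 206).

R=255, G=228, B=206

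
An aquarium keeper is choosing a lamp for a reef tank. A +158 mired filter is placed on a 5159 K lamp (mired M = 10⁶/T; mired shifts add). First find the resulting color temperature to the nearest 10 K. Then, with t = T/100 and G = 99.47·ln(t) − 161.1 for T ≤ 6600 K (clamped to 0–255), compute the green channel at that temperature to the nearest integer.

172

M_in = 10⁶/5159 = 193.84; M_out = 193.84 + (+158) = 351.84.
T_out = 10⁶/351.84 = 2842.2 K → 2840 K; t = 28.4.
G = 99.47·ln 28.4 − 161.1 = 99.47·3.3464 − 161.1 = 171.765.
Rounded: 172.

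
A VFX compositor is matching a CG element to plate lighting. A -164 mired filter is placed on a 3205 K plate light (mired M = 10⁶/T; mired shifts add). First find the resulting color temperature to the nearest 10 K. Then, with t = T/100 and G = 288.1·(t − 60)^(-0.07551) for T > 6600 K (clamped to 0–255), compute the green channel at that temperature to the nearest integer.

247

M_in = 10⁶/3205 = 312.01; M_out = 312.01 + (-164) = 148.01.
T_out = 10⁶/148.01 = 6756.2 K → 6760 K; t = 67.6.
G = 288.1·(67.6 − 60)^(-0.07551) = 288.1·7.6^(-0.07551) = 288.1·0.85800 = 247.191.
Rounded: 247.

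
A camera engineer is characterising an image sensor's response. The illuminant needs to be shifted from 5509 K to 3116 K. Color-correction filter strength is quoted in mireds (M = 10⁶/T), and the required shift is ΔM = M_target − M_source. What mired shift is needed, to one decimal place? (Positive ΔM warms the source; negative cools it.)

M_source = 10⁶/5509 = 181.521; M_target = 10⁶/3116 = 320.924.
ΔM = 320.924 − 181.521 = 139.403 → +139.4 mireds, a warming shift.

+139.4 mireds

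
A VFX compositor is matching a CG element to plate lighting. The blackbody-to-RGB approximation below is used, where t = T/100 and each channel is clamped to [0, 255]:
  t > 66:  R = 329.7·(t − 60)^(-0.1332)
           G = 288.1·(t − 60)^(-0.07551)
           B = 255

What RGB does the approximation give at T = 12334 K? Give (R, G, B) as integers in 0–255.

(190, 211, 255)

t = 12334/100 = 123.34; the t > 66 branch applies.
R = 329.7·(123.34 − 60)^(-0.1332) = 329.7·63.34^(-0.1332) = 329.7·0.57546 = 189.730.
G = 288.1·(123.34 − 60)^(-0.07551) = 288.1·63.34^(-0.07551) = 288.1·0.73106 = 210.619.
B = 255 by definition for t > 66.
Rounded: (190, 211, 255).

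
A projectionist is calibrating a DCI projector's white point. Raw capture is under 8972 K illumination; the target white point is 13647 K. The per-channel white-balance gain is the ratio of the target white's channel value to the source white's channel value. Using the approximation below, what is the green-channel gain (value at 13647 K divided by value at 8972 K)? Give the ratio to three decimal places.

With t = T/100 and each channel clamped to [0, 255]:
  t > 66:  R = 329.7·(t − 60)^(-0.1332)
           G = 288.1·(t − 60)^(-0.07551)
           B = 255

At 8972 K (t = 89.72):
  G = 288.1·(89.72 − 60)^(-0.07551) = 288.1·29.72^(-0.07551) = 288.1·0.77405 = 223.004.
At 13647 K (t = 136.47):
  G = 288.1·(136.47 − 60)^(-0.07551) = 288.1·76.47^(-0.07551) = 288.1·0.72074 = 207.645.
Gain = 207.645 / 223.004 = 0.9311 → 0.931.

0.931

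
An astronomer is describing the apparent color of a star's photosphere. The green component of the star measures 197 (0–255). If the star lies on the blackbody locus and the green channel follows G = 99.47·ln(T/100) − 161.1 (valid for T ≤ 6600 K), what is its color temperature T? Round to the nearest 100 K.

ln t = (197 + 161.1) / 99.47 = 3.6001.
t = e^3.6001 = 36.601.
T = 100·t = 3660 K → 3700 K to the nearest 100 K.

3700 K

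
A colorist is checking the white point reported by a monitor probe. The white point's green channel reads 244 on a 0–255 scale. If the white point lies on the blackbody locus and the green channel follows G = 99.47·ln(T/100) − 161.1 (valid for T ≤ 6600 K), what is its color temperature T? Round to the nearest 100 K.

5900 K

ln t = (244 + 161.1) / 99.47 = 4.0726.
t = e^4.0726 = 58.709.
T = 100·t = 5871 K → 5900 K to the nearest 100 K.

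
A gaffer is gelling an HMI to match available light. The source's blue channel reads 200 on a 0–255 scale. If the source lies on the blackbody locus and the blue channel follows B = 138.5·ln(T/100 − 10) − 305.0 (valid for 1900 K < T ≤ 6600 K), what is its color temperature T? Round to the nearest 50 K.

ln(t − 10) = (200 + 305.0) / 138.5 = 3.6462.
t − 10 = e^3.6462 = 38.329, so t = 48.329.
T = 100·t = 4833 K → 4850 K to the nearest 50 K.

4850 K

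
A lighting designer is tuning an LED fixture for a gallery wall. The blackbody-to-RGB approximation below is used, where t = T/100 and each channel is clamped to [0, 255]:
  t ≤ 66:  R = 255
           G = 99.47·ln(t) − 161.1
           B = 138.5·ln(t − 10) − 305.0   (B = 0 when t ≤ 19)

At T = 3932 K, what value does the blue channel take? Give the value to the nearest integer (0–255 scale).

t = 3932/100 = 39.32; the t ≤ 66 branch applies.
B = 138.5·ln(39.32 − 10) − 305.0 = 138.5·ln 29.32 − 305.0 = 138.5·3.3783 − 305.0 = 162.890.
Rounded: 163.

163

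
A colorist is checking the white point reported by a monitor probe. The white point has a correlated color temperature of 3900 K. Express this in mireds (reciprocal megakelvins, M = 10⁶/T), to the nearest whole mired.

M = 10⁶ / 3900 = 256.410 → 256 mireds.

256 mireds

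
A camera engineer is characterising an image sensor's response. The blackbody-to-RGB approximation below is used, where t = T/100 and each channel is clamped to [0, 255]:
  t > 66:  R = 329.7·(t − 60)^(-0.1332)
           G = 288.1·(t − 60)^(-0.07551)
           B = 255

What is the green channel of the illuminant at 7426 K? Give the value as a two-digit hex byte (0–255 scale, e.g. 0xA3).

0xEC

t = 7426/100 = 74.26; the t > 66 branch applies.
G = 288.1·(74.26 − 60)^(-0.07551) = 288.1·14.26^(-0.07551) = 288.1·0.81819 = 235.720.
Rounded: 236; in hex, 0xEC.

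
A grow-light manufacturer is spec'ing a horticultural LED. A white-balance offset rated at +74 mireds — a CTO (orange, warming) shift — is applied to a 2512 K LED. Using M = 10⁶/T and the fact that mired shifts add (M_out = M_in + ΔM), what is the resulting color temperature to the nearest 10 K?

M_in = 10⁶/2512 = 398.09 mireds.
M_out = 398.09 + (+74) = 472.09 mireds.
T_out = 10⁶/472.09 = 2118.2 K → 2120 K.

2120 K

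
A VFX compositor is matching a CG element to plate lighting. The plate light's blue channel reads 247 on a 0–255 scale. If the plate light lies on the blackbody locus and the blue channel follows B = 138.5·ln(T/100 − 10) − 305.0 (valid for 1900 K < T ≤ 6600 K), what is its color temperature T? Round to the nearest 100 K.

ln(t − 10) = (247 + 305.0) / 138.5 = 3.9856.
t − 10 = e^3.9856 = 53.815, so t = 63.815.
T = 100·t = 6382 K → 6400 K to the nearest 100 K.

6400 K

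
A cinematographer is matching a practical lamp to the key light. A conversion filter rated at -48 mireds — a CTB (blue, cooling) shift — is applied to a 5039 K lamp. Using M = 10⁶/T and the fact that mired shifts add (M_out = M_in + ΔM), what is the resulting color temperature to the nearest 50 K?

M_in = 10⁶/5039 = 198.45 mireds.
M_out = 198.45 + (-48) = 150.45 mireds.
T_out = 10⁶/150.45 = 6646.6 K → 6650 K.

6650 K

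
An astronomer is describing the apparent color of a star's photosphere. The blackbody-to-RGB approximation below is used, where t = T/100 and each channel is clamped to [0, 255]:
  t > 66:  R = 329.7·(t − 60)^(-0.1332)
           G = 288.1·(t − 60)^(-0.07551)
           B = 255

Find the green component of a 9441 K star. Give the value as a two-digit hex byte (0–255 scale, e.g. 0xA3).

t = 9441/100 = 94.41; the t > 66 branch applies.
G = 288.1·(94.41 − 60)^(-0.07551) = 288.1·34.41^(-0.07551) = 288.1·0.76553 = 220.551.
Rounded: 221; in hex, 0xDD.

0xDD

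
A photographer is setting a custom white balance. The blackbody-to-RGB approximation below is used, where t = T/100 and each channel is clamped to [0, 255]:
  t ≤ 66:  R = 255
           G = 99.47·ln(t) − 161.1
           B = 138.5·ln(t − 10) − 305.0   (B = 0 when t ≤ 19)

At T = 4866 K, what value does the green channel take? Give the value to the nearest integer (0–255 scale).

225

t = 4866/100 = 48.66; the t ≤ 66 branch applies.
G = 99.47·ln 48.66 − 161.1 = 99.47·3.8849 − 161.1 = 225.327.
Rounded: 225.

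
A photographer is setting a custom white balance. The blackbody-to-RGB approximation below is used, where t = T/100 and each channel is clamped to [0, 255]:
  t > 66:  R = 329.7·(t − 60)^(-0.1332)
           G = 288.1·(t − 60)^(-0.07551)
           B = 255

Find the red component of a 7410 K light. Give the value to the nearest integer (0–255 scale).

232

t = 7410/100 = 74.1; the t > 66 branch applies.
R = 329.7·(74.1 − 60)^(-0.1332) = 329.7·14.1^(-0.1332) = 329.7·0.70295 = 231.762.
Rounded: 232.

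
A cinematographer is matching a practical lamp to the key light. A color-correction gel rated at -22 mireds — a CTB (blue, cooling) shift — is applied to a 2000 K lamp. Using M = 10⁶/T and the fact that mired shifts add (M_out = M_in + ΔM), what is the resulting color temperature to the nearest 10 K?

2090 K

M_in = 10⁶/2000 = 500.00 mireds.
M_out = 500.00 + (-22) = 478.00 mireds.
T_out = 10⁶/478.00 = 2092.1 K → 2090 K.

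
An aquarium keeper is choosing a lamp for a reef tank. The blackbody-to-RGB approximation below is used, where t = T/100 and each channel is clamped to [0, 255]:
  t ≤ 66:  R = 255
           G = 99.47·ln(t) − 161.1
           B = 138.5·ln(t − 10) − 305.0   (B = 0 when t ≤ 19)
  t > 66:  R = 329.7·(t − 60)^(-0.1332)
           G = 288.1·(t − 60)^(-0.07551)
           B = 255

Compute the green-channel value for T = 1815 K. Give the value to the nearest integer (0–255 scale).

t = 1815/100 = 18.15; the t ≤ 66 branch applies.
G = 99.47·ln 18.15 − 161.1 = 99.47·2.8987 − 161.1 = 127.231.
Rounded: 127.

127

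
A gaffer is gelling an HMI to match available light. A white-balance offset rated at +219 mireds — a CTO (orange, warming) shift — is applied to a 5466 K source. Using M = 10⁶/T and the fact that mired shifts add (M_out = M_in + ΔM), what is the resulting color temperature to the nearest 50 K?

2500 K

M_in = 10⁶/5466 = 182.95 mireds.
M_out = 182.95 + (+219) = 401.95 mireds.
T_out = 10⁶/401.95 = 2487.9 K → 2500 K.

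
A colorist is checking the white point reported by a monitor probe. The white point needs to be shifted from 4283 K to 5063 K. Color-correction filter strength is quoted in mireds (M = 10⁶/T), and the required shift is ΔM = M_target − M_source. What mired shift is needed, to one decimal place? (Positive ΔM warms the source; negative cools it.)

M_source = 10⁶/4283 = 233.481; M_target = 10⁶/5063 = 197.511.
ΔM = 197.511 − 233.481 = -35.970 → -36.0 mireds, a cooling shift.

-36.0 mireds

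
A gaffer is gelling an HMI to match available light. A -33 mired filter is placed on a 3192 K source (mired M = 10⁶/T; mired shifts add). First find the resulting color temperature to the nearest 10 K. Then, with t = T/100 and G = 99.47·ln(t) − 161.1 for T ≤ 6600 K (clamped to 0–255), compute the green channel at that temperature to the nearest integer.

M_in = 10⁶/3192 = 313.28; M_out = 313.28 + (-33) = 280.28.
T_out = 10⁶/280.28 = 3567.8 K → 3570 K; t = 35.7.
G = 99.47·ln 35.7 − 161.1 = 99.47·3.5752 − 161.1 = 194.520.
Rounded: 195.

195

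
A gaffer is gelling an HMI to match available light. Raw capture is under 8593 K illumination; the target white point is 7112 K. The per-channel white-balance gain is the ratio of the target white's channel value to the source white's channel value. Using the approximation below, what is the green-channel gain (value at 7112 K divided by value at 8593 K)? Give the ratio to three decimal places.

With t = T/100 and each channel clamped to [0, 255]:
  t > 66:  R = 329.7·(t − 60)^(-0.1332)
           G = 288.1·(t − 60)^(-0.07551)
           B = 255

1.066

At 8593 K (t = 85.93):
  G = 288.1·(85.93 − 60)^(-0.07551) = 288.1·25.93^(-0.07551) = 288.1·0.78207 = 225.313.
At 7112 K (t = 71.12):
  G = 288.1·(71.12 − 60)^(-0.07551) = 288.1·11.12^(-0.07551) = 288.1·0.83370 = 240.188.
Gain = 240.188 / 225.313 = 1.0660 → 1.066.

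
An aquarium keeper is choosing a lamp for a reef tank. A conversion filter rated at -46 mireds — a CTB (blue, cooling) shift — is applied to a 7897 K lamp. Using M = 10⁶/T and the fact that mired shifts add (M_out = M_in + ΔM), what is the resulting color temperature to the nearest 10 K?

M_in = 10⁶/7897 = 126.63 mireds.
M_out = 126.63 + (-46) = 80.63 mireds.
T_out = 10⁶/80.63 = 12402.3 K → 12400 K.

12400 K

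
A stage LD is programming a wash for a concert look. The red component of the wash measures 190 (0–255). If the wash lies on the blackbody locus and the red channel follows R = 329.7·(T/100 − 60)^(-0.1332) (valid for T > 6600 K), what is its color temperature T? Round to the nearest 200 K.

(t − 60)^(-0.1332) = 190/329.7 = 0.57628.
t − 60 = 0.57628^(1/-0.1332) = 0.57628^(-7.508) = 62.667, so t = 122.667.
T = 100·t = 12267 K → 12200 K to the nearest 200 K.

12200 K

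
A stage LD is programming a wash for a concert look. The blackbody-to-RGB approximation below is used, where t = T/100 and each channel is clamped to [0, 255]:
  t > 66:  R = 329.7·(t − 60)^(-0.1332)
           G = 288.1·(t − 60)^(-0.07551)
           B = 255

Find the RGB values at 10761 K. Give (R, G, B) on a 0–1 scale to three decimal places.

t = 10761/100 = 107.61; the t > 66 branch applies.
R = 329.7·(107.61 − 60)^(-0.1332) = 329.7·47.61^(-0.1332) = 329.7·0.59777 = 197.083.
G = 288.1·(107.61 − 60)^(-0.07551) = 288.1·47.61^(-0.07551) = 288.1·0.74699 = 215.209.
B = 255 by definition for t > 66.
Dividing each by 255: (0.7729, 0.8440, 1.0000) → (0.773, 0.844, 1.000).

(0.773, 0.844, 1.000)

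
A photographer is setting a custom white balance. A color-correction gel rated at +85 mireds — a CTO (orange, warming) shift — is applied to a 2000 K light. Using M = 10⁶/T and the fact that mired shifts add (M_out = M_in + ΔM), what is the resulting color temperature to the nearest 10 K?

1710 K

M_in = 10⁶/2000 = 500.00 mireds.
M_out = 500.00 + (+85) = 585.00 mireds.
T_out = 10⁶/585.00 = 1709.4 K → 1710 K.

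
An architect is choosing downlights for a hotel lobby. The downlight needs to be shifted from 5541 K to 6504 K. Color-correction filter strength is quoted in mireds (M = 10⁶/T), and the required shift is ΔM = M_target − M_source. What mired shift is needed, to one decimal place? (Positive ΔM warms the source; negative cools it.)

-26.7 mireds

M_source = 10⁶/5541 = 180.473; M_target = 10⁶/6504 = 153.752.
ΔM = 153.752 − 180.473 = -26.721 → -26.7 mireds, a cooling shift.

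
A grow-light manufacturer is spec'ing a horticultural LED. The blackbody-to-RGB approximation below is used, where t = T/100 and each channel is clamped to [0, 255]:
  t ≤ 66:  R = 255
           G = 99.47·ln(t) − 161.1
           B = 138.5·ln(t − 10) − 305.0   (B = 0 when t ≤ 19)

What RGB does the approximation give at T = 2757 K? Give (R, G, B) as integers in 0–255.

(255, 169, 92)

t = 2757/100 = 27.57; the t ≤ 66 branch applies.
R = 255 by definition for t ≤ 66.
G = 99.47·ln 27.57 − 161.1 = 99.47·3.3167 − 161.1 = 168.815.
B = 138.5·ln(27.57 − 10) − 305.0 = 138.5·ln 17.57 − 305.0 = 138.5·2.8662 − 305.0 = 91.968.
Rounded: (255, 169, 92).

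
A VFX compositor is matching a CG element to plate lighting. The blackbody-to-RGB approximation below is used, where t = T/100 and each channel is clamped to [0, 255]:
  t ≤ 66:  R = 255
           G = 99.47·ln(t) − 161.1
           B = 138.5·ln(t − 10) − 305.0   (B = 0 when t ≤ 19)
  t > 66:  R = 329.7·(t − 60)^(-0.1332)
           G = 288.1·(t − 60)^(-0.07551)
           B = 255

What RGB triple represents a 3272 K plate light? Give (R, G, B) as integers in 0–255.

(255, 186, 128)

t = 3272/100 = 32.72; the t ≤ 66 branch applies.
R = 255 by definition for t ≤ 66.
G = 99.47·ln 32.72 − 161.1 = 99.47·3.4880 − 161.1 = 185.850.
B = 138.5·ln(32.72 − 10) − 305.0 = 138.5·ln 22.72 − 305.0 = 138.5·3.1232 − 305.0 = 127.570.
Rounded: (255, 186, 128).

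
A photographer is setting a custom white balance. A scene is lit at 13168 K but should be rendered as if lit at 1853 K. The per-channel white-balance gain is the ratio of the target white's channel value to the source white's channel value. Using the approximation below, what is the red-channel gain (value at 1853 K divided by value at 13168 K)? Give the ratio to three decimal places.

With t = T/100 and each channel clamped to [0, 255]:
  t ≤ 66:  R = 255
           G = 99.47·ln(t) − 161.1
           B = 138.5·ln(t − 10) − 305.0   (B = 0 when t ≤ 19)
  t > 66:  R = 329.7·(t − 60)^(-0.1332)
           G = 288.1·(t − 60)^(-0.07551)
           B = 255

At 13168 K (t = 131.68):
  R = 329.7·(131.68 − 60)^(-0.1332) = 329.7·71.68^(-0.1332) = 329.7·0.56606 = 186.629.
At 1853 K (t = 18.53):
  R = 255 by definition for t ≤ 66.
Gain = 255.000 / 186.629 = 1.3663 → 1.366.

1.366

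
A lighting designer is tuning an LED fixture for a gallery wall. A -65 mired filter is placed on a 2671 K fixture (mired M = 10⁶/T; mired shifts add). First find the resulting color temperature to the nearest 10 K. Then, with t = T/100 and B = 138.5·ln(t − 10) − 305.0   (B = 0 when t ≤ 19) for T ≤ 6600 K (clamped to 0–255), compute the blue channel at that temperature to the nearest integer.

125

M_in = 10⁶/2671 = 374.39; M_out = 374.39 + (-65) = 309.39.
T_out = 10⁶/309.39 = 3232.1 K → 3230 K; t = 32.3.
B = 138.5·ln(32.3 − 10) − 305.0 = 138.5·ln 22.3 − 305.0 = 138.5·3.1046 − 305.0 = 124.985.
Rounded: 125.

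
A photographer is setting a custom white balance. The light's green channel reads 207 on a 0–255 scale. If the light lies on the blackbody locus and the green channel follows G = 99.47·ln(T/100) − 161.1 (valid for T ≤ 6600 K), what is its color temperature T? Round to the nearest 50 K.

ln t = (207 + 161.1) / 99.47 = 3.7006.
t = e^3.7006 = 40.472.
T = 100·t = 4047 K → 4050 K to the nearest 50 K.

4050 K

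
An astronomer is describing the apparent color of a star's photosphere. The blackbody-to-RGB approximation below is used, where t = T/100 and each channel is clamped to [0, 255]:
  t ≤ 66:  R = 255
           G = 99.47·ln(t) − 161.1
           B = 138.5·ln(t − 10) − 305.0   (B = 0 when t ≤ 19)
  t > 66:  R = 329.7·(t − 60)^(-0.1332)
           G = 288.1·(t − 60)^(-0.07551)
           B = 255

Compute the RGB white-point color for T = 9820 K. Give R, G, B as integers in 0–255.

t = 9820/100 = 98.2; the t > 66 branch applies.
R = 329.7·(98.2 − 60)^(-0.1332) = 329.7·38.2^(-0.1332) = 329.7·0.61556 = 202.950.
G = 288.1·(98.2 − 60)^(-0.07551) = 288.1·38.2^(-0.07551) = 288.1·0.75952 = 218.817.
B = 255 by definition for t > 66.
Rounded: (203, 219, 255).

R=203, G=219, B=255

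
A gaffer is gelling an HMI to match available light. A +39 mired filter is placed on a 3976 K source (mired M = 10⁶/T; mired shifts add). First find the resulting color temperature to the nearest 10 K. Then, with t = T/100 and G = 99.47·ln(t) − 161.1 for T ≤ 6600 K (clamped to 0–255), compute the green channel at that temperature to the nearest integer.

191

M_in = 10⁶/3976 = 251.51; M_out = 251.51 + (+39) = 290.51.
T_out = 10⁶/290.51 = 3442.2 K → 3440 K; t = 34.4.
G = 99.47·ln 34.4 − 161.1 = 99.47·3.5381 − 161.1 = 190.830.
Rounded: 191.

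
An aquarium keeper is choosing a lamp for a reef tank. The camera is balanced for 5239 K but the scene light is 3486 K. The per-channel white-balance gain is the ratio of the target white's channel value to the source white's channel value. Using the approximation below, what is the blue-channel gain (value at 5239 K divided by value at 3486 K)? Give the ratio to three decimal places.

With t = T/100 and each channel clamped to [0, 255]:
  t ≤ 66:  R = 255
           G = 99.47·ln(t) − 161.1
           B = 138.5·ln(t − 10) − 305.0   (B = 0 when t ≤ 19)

At 3486 K (t = 34.86):
  B = 138.5·ln(34.86 − 10) − 305.0 = 138.5·ln 24.86 − 305.0 = 138.5·3.2133 − 305.0 = 140.037.
At 5239 K (t = 52.39):
  B = 138.5·ln(52.39 − 10) − 305.0 = 138.5·ln 42.39 − 305.0 = 138.5·3.7469 − 305.0 = 213.947.
Gain = 213.947 / 140.037 = 1.5278 → 1.528.

1.528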